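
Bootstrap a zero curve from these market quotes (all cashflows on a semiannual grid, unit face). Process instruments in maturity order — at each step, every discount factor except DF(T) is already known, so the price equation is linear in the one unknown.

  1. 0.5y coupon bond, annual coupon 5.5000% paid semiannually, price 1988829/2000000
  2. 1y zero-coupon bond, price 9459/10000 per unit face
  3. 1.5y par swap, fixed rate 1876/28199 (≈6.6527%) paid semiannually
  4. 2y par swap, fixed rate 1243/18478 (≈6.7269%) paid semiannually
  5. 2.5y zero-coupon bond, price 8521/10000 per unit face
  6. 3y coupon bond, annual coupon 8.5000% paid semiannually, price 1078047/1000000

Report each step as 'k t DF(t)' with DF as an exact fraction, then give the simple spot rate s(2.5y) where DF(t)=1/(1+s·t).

step 1 [0.5y] bond c/2=11/400: DF=(1988829/2000000 − 11/400·(0))/(1+11/400) = 4839/5000 ≈ 0.967800
step 2 [1y] zero: DF = P = 9459/10000 ≈ 0.945900
step 3 [1.5y] swap r/2=938/28199: DF=(1 − 938/28199·(0.967800+0.945900))/(1+938/28199) = 4531/5000 ≈ 0.906200
step 4 [2y] swap r/2=1243/36956: DF=(1 − 1243/36956·(0.967800+0.945900+0.906200))/(1+1243/36956) = 8757/10000 ≈ 0.875700
step 5 [2.5y] zero: DF = P = 8521/10000 ≈ 0.852100
step 6 [3y] bond c/2=17/400: DF=(1078047/1000000 − 17/400·(0.967800+0.945900+0.906200+0.875700+0.852100))/(1+17/400) = 8487/10000 ≈ 0.848700

1 1/2 4839/5000
2 1 9459/10000
3 3/2 4531/5000
4 2 8757/10000
5 5/2 8521/10000
6 3 8487/10000
s(2.5y) = (1/(8521/10000) − 1)/(5/2) = 2958/42605 ≈ 6.9428%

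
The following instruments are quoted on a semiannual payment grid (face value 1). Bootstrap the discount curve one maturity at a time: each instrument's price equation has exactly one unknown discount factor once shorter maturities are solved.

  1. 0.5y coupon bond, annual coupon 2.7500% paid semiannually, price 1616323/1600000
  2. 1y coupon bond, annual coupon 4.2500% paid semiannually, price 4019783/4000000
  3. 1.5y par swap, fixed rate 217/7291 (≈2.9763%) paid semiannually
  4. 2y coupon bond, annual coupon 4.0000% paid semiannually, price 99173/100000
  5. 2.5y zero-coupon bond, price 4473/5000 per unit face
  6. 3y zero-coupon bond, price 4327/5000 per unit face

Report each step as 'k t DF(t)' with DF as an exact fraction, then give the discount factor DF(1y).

step 1 [0.5y] bond c/2=11/800: DF=(1616323/1600000 − 11/800·(0))/(1+11/800) = 1993/2000 ≈ 0.996500
step 2 [1y] bond c/2=17/800: DF=(4019783/4000000 − 17/800·(0.996500))/(1+17/800) = 9633/10000 ≈ 0.963300
step 3 [1.5y] swap r/2=217/14582: DF=(1 − 217/14582·(0.996500+0.963300))/(1+217/14582) = 4783/5000 ≈ 0.956600
step 4 [2y] bond c/2=1/50: DF=(99173/100000 − 1/50·(0.996500+0.963300+0.956600))/(1+1/50) = 9151/10000 ≈ 0.915100
step 5 [2.5y] zero: DF = P = 4473/5000 ≈ 0.894600
step 6 [3y] zero: DF = P = 4327/5000 ≈ 0.865400

1 1/2 1993/2000
2 1 9633/10000
3 3/2 4783/5000
4 2 9151/10000
5 5/2 4473/5000
6 3 4327/5000
DF(1y) = 9633/10000 ≈ 0.963300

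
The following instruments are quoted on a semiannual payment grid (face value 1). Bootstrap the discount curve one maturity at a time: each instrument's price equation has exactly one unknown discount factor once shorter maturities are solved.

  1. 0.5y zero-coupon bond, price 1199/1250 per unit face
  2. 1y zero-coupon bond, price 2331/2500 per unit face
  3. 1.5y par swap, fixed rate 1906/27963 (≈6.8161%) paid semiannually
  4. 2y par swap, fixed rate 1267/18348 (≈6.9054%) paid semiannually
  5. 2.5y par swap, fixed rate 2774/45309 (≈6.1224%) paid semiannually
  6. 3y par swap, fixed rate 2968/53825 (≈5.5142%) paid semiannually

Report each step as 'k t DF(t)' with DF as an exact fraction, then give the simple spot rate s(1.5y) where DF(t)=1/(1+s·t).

1 1/2 1199/1250
2 1 2331/2500
3 3/2 9047/10000
4 2 8733/10000
5 5/2 8613/10000
6 3 2129/2500
s(1.5y) = (1/(9047/10000) − 1)/(3/2) = 1906/27141 ≈ 7.0226%

step 1 [0.5y] zero: DF = P = 1199/1250 ≈ 0.959200
step 2 [1y] zero: DF = P = 2331/2500 ≈ 0.932400
step 3 [1.5y] swap r/2=953/27963: DF=(1 − 953/27963·(0.959200+0.932400))/(1+953/27963) = 9047/10000 ≈ 0.904700
step 4 [2y] swap r/2=1267/36696: DF=(1 − 1267/36696·(0.959200+0.932400+0.904700))/(1+1267/36696) = 8733/10000 ≈ 0.873300
step 5 [2.5y] swap r/2=1387/45309: DF=(1 − 1387/45309·(0.959200+0.932400+0.904700+0.873300))/(1+1387/45309) = 8613/10000 ≈ 0.861300
step 6 [3y] swap r/2=1484/53825: DF=(1 − 1484/53825·(0.959200+0.932400+0.904700+0.873300+0.861300))/(1+1484/53825) = 2129/2500 ≈ 0.851600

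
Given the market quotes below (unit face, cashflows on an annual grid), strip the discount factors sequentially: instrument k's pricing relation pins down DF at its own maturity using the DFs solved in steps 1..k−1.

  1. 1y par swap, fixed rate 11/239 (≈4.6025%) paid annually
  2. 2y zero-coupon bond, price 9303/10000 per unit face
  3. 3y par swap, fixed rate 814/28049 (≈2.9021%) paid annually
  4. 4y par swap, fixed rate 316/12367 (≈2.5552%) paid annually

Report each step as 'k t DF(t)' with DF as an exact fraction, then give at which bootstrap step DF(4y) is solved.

1 1 239/250
2 2 9303/10000
3 3 4593/5000
4 4 2263/2500
DF(4y) is solved at step 4

step 1 [1y] swap r/1=11/239: DF=(1 − 11/239·(0))/(1+11/239) = 239/250 ≈ 0.956000
step 2 [2y] zero: DF = P = 9303/10000 ≈ 0.930300
step 3 [3y] swap r/1=814/28049: DF=(1 − 814/28049·(0.956000+0.930300))/(1+814/28049) = 4593/5000 ≈ 0.918600
step 4 [4y] swap r/1=316/12367: DF=(1 − 316/12367·(0.956000+0.930300+0.918600))/(1+316/12367) = 2263/2500 ≈ 0.905200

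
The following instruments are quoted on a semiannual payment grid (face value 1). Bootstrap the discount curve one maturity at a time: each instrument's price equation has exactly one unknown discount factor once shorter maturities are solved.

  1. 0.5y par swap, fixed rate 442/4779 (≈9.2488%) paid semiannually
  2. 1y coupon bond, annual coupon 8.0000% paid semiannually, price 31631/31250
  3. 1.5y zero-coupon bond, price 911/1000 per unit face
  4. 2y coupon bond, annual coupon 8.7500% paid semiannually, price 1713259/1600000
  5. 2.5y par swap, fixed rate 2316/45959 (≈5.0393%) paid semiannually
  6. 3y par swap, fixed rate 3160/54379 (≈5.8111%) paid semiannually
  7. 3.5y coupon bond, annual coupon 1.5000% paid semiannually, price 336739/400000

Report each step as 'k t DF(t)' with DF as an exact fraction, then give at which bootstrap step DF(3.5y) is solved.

step 1 [0.5y] swap r/2=221/4779: DF=(1 − 221/4779·(0))/(1+221/4779) = 4779/5000 ≈ 0.955800
step 2 [1y] bond c/2=1/25: DF=(31631/31250 − 1/25·(0.955800))/(1+1/25) = 1873/2000 ≈ 0.936500
step 3 [1.5y] zero: DF = P = 911/1000 ≈ 0.911000
step 4 [2y] bond c/2=7/160: DF=(1713259/1600000 − 7/160·(0.955800+0.936500+0.911000))/(1+7/160) = 2271/2500 ≈ 0.908400
step 5 [2.5y] swap r/2=1158/45959: DF=(1 − 1158/45959·(0.955800+0.936500+0.911000+0.908400))/(1+1158/45959) = 4421/5000 ≈ 0.884200
step 6 [3y] swap r/2=1580/54379: DF=(1 − 1580/54379·(0.955800+0.936500+0.911000+0.908400+0.884200))/(1+1580/54379) = 421/500 ≈ 0.842000
step 7 [3.5y] bond c/2=3/400: DF=(336739/400000 − 3/400·(0.955800+0.936500+0.911000+0.908400+0.884200+0.842000))/(1+3/400) = 7951/10000 ≈ 0.795100

1 1/2 4779/5000
2 1 1873/2000
3 3/2 911/1000
4 2 2271/2500
5 5/2 4421/5000
6 3 421/500
7 7/2 7951/10000
DF(3.5y) is solved at step 7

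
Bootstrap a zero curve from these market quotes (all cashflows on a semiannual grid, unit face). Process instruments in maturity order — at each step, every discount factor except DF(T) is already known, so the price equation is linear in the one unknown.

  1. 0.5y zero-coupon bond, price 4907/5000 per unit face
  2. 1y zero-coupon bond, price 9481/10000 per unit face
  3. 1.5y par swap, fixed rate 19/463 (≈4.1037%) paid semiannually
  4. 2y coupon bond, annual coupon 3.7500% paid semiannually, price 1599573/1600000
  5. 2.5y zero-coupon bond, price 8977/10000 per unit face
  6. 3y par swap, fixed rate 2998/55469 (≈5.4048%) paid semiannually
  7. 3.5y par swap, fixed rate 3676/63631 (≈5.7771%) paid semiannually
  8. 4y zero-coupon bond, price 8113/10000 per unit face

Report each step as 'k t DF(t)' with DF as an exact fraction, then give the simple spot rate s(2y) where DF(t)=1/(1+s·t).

step 1 [0.5y] zero: DF = P = 4907/5000 ≈ 0.981400
step 2 [1y] zero: DF = P = 9481/10000 ≈ 0.948100
step 3 [1.5y] swap r/2=19/926: DF=(1 − 19/926·(0.981400+0.948100))/(1+19/926) = 9411/10000 ≈ 0.941100
step 4 [2y] bond c/2=3/160: DF=(1599573/1600000 − 3/160·(0.981400+0.948100+0.941100))/(1+3/160) = 1857/2000 ≈ 0.928500
step 5 [2.5y] zero: DF = P = 8977/10000 ≈ 0.897700
step 6 [3y] swap r/2=1499/55469: DF=(1 − 1499/55469·(0.981400+0.948100+0.941100+0.928500+0.897700))/(1+1499/55469) = 8501/10000 ≈ 0.850100
step 7 [3.5y] swap r/2=1838/63631: DF=(1 − 1838/63631·(0.981400+0.948100+0.941100+0.928500+0.897700+0.850100))/(1+1838/63631) = 4081/5000 ≈ 0.816200
step 8 [4y] zero: DF = P = 8113/10000 ≈ 0.811300

1 1/2 4907/5000
2 1 9481/10000
3 3/2 9411/10000
4 2 1857/2000
5 5/2 8977/10000
6 3 8501/10000
7 7/2 4081/5000
8 4 8113/10000
s(2y) = (1/(1857/2000) − 1)/(2) = 143/3714 ≈ 3.8503%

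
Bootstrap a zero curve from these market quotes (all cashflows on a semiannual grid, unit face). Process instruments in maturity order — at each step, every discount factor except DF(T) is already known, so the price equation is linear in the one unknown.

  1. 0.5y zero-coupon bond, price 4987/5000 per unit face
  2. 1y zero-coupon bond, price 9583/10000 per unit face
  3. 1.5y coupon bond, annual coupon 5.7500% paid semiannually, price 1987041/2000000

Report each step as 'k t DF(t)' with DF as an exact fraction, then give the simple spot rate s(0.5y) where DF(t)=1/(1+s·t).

1 1/2 4987/5000
2 1 9583/10000
3 3/2 9111/10000
s(0.5y) = (1/(4987/5000) − 1)/(1/2) = 26/4987 ≈ 0.5214%

step 1 [0.5y] zero: DF = P = 4987/5000 ≈ 0.997400
step 2 [1y] zero: DF = P = 9583/10000 ≈ 0.958300
step 3 [1.5y] bond c/2=23/800: DF=(1987041/2000000 − 23/800·(0.997400+0.958300))/(1+23/800) = 9111/10000 ≈ 0.911100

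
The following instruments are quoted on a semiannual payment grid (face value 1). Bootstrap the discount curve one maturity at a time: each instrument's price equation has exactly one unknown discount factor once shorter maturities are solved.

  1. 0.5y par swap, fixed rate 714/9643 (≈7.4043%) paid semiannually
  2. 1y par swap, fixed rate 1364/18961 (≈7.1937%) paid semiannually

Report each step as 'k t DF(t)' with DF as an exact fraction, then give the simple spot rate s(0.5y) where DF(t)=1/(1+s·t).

1 1/2 9643/10000
2 1 4659/5000
s(0.5y) = (1/(9643/10000) − 1)/(1/2) = 714/9643 ≈ 7.4043%

step 1 [0.5y] swap r/2=357/9643: DF=(1 − 357/9643·(0))/(1+357/9643) = 9643/10000 ≈ 0.964300
step 2 [1y] swap r/2=682/18961: DF=(1 − 682/18961·(0.964300))/(1+682/18961) = 4659/5000 ≈ 0.931800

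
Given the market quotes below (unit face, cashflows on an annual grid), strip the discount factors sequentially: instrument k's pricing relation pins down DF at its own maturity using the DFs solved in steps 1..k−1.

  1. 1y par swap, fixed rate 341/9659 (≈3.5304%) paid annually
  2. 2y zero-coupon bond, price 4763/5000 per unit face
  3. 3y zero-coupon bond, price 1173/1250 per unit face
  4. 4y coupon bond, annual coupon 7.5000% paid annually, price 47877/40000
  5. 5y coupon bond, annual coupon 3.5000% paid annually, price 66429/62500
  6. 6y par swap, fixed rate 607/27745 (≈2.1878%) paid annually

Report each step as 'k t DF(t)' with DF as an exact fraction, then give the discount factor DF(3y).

1 1 9659/10000
2 2 4763/5000
3 3 1173/1250
4 4 9141/10000
5 5 4497/5000
6 6 4393/5000
DF(3y) = 1173/1250 ≈ 0.938400

step 1 [1y] swap r/1=341/9659: DF=(1 − 341/9659·(0))/(1+341/9659) = 9659/10000 ≈ 0.965900
step 2 [2y] zero: DF = P = 4763/5000 ≈ 0.952600
step 3 [3y] zero: DF = P = 1173/1250 ≈ 0.938400
step 4 [4y] bond c/1=3/40: DF=(47877/40000 − 3/40·(0.965900+0.952600+0.938400))/(1+3/40) = 9141/10000 ≈ 0.914100
step 5 [5y] bond c/1=7/200: DF=(66429/62500 − 7/200·(0.965900+0.952600+0.938400+0.914100))/(1+7/200) = 4497/5000 ≈ 0.899400
step 6 [6y] swap r/1=607/27745: DF=(1 − 607/27745·(0.965900+0.952600+0.938400+0.914100+0.899400))/(1+607/27745) = 4393/5000 ≈ 0.878600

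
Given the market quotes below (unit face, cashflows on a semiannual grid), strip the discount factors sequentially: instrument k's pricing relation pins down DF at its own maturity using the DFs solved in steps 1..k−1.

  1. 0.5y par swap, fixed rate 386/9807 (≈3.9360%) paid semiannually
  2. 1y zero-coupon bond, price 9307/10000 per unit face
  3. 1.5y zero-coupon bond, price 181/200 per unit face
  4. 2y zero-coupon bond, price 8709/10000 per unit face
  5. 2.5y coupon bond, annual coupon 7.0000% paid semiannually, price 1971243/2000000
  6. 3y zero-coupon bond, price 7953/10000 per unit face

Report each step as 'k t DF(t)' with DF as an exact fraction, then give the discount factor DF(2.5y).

1 1/2 9807/10000
2 1 9307/10000
3 3/2 181/200
4 2 8709/10000
5 5/2 2069/2500
6 3 7953/10000
DF(2.5y) = 2069/2500 ≈ 0.827600

step 1 [0.5y] swap r/2=193/9807: DF=(1 − 193/9807·(0))/(1+193/9807) = 9807/10000 ≈ 0.980700
step 2 [1y] zero: DF = P = 9307/10000 ≈ 0.930700
step 3 [1.5y] zero: DF = P = 181/200 ≈ 0.905000
step 4 [2y] zero: DF = P = 8709/10000 ≈ 0.870900
step 5 [2.5y] bond c/2=7/200: DF=(1971243/2000000 − 7/200·(0.980700+0.930700+0.905000+0.870900))/(1+7/200) = 2069/2500 ≈ 0.827600
step 6 [3y] zero: DF = P = 7953/10000 ≈ 0.795300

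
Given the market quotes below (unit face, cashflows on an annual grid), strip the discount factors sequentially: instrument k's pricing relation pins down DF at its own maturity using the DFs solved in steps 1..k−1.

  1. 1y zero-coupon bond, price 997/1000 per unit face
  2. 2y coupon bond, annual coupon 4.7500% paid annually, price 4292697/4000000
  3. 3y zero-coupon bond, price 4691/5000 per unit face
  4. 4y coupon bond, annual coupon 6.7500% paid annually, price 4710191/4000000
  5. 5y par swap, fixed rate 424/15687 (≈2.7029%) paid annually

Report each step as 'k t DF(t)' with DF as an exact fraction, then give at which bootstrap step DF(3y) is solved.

1 1 997/1000
2 2 9793/10000
3 3 4691/5000
4 4 2297/2500
5 5 1091/1250
DF(3y) is solved at step 3

step 1 [1y] zero: DF = P = 997/1000 ≈ 0.997000
step 2 [2y] bond c/1=19/400: DF=(4292697/4000000 − 19/400·(0.997000))/(1+19/400) = 9793/10000 ≈ 0.979300
step 3 [3y] zero: DF = P = 4691/5000 ≈ 0.938200
step 4 [4y] bond c/1=27/400: DF=(4710191/4000000 − 27/400·(0.997000+0.979300+0.938200))/(1+27/400) = 2297/2500 ≈ 0.918800
step 5 [5y] swap r/1=424/15687: DF=(1 − 424/15687·(0.997000+0.979300+0.938200+0.918800))/(1+424/15687) = 1091/1250 ≈ 0.872800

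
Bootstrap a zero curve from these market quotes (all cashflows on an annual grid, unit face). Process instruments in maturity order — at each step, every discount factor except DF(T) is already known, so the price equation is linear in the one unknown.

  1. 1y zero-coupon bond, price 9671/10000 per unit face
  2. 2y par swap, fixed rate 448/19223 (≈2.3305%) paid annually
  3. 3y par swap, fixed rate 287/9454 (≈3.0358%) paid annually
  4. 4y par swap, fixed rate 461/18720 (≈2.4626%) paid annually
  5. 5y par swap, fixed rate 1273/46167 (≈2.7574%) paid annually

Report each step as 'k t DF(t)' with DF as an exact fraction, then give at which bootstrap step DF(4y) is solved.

step 1 [1y] zero: DF = P = 9671/10000 ≈ 0.967100
step 2 [2y] swap r/1=448/19223: DF=(1 − 448/19223·(0.967100))/(1+448/19223) = 597/625 ≈ 0.955200
step 3 [3y] swap r/1=287/9454: DF=(1 − 287/9454·(0.967100+0.955200))/(1+287/9454) = 9139/10000 ≈ 0.913900
step 4 [4y] swap r/1=461/18720: DF=(1 − 461/18720·(0.967100+0.955200+0.913900))/(1+461/18720) = 4539/5000 ≈ 0.907800
step 5 [5y] swap r/1=1273/46167: DF=(1 − 1273/46167·(0.967100+0.955200+0.913900+0.907800))/(1+1273/46167) = 8727/10000 ≈ 0.872700

1 1 9671/10000
2 2 597/625
3 3 9139/10000
4 4 4539/5000
5 5 8727/10000
DF(4y) is solved at step 4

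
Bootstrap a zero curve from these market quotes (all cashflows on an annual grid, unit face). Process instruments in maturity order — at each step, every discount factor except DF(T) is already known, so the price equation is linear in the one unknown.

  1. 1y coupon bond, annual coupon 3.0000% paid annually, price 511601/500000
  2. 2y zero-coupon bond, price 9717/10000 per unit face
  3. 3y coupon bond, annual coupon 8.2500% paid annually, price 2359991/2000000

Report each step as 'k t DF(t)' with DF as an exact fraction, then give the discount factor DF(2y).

step 1 [1y] bond c/1=3/100: DF=(511601/500000 − 3/100·(0))/(1+3/100) = 4967/5000 ≈ 0.993400
step 2 [2y] zero: DF = P = 9717/10000 ≈ 0.971700
step 3 [3y] bond c/1=33/400: DF=(2359991/2000000 − 33/400·(0.993400+0.971700))/(1+33/400) = 9403/10000 ≈ 0.940300

1 1 4967/5000
2 2 9717/10000
3 3 9403/10000
DF(2y) = 9717/10000 ≈ 0.971700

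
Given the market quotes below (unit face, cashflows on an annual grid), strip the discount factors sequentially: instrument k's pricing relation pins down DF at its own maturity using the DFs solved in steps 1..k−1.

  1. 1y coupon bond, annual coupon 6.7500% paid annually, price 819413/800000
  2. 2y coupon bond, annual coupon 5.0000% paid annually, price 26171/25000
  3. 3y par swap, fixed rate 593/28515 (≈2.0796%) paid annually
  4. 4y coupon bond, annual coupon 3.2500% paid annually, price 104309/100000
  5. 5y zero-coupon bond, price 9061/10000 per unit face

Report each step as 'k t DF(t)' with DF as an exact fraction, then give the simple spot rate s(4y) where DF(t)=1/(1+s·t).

1 1 1919/2000
2 2 9513/10000
3 3 9407/10000
4 4 1841/2000
5 5 9061/10000
s(4y) = (1/(1841/2000) − 1)/(4) = 159/7364 ≈ 2.1592%

step 1 [1y] bond c/1=27/400: DF=(819413/800000 − 27/400·(0))/(1+27/400) = 1919/2000 ≈ 0.959500
step 2 [2y] bond c/1=1/20: DF=(26171/25000 − 1/20·(0.959500))/(1+1/20) = 9513/10000 ≈ 0.951300
step 3 [3y] swap r/1=593/28515: DF=(1 − 593/28515·(0.959500+0.951300))/(1+593/28515) = 9407/10000 ≈ 0.940700
step 4 [4y] bond c/1=13/400: DF=(104309/100000 − 13/400·(0.959500+0.951300+0.940700))/(1+13/400) = 1841/2000 ≈ 0.920500
step 5 [5y] zero: DF = P = 9061/10000 ≈ 0.906100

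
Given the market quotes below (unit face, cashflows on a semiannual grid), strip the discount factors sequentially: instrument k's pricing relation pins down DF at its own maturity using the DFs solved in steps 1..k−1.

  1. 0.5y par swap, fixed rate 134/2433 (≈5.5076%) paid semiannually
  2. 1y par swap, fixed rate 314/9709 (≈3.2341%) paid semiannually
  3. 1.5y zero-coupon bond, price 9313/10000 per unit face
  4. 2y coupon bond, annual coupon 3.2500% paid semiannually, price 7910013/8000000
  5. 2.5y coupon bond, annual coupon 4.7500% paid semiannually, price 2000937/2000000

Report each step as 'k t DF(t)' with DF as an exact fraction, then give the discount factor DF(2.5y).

1 1/2 2433/2500
2 1 4843/5000
3 3/2 9313/10000
4 2 927/1000
5 5/2 8891/10000
DF(2.5y) = 8891/10000 ≈ 0.889100

step 1 [0.5y] swap r/2=67/2433: DF=(1 − 67/2433·(0))/(1+67/2433) = 2433/2500 ≈ 0.973200
step 2 [1y] swap r/2=157/9709: DF=(1 − 157/9709·(0.973200))/(1+157/9709) = 4843/5000 ≈ 0.968600
step 3 [1.5y] zero: DF = P = 9313/10000 ≈ 0.931300
step 4 [2y] bond c/2=13/800: DF=(7910013/8000000 − 13/800·(0.973200+0.968600+0.931300))/(1+13/800) = 927/1000 ≈ 0.927000
step 5 [2.5y] bond c/2=19/800: DF=(2000937/2000000 − 19/800·(0.973200+0.968600+0.931300+0.927000))/(1+19/800) = 8891/10000 ≈ 0.889100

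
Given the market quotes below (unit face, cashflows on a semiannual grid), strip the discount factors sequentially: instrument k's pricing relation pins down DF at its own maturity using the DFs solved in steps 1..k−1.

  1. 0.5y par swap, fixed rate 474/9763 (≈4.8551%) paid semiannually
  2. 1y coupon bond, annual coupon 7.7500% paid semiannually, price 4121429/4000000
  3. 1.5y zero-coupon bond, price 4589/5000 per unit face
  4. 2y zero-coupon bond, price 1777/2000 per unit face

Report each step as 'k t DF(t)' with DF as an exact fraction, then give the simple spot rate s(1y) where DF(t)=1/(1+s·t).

step 1 [0.5y] swap r/2=237/9763: DF=(1 − 237/9763·(0))/(1+237/9763) = 9763/10000 ≈ 0.976300
step 2 [1y] bond c/2=31/800: DF=(4121429/4000000 − 31/800·(0.976300))/(1+31/800) = 1911/2000 ≈ 0.955500
step 3 [1.5y] zero: DF = P = 4589/5000 ≈ 0.917800
step 4 [2y] zero: DF = P = 1777/2000 ≈ 0.888500

1 1/2 9763/10000
2 1 1911/2000
3 3/2 4589/5000
4 2 1777/2000
s(1y) = (1/(1911/2000) − 1)/(1) = 89/1911 ≈ 4.6572%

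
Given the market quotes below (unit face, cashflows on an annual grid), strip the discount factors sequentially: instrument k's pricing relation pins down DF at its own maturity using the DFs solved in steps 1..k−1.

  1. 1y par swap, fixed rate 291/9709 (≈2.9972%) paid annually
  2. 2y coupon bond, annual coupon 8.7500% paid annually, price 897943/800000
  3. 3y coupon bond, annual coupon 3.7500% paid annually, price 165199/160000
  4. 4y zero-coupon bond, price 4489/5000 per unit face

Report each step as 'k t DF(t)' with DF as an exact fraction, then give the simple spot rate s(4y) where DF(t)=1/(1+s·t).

1 1 9709/10000
2 2 477/500
3 3 1157/1250
4 4 4489/5000
s(4y) = (1/(4489/5000) − 1)/(4) = 511/17956 ≈ 2.8458%

step 1 [1y] swap r/1=291/9709: DF=(1 − 291/9709·(0))/(1+291/9709) = 9709/10000 ≈ 0.970900
step 2 [2y] bond c/1=7/80: DF=(897943/800000 − 7/80·(0.970900))/(1+7/80) = 477/500 ≈ 0.954000
step 3 [3y] bond c/1=3/80: DF=(165199/160000 − 3/80·(0.970900+0.954000))/(1+3/80) = 1157/1250 ≈ 0.925600
step 4 [4y] zero: DF = P = 4489/5000 ≈ 0.897800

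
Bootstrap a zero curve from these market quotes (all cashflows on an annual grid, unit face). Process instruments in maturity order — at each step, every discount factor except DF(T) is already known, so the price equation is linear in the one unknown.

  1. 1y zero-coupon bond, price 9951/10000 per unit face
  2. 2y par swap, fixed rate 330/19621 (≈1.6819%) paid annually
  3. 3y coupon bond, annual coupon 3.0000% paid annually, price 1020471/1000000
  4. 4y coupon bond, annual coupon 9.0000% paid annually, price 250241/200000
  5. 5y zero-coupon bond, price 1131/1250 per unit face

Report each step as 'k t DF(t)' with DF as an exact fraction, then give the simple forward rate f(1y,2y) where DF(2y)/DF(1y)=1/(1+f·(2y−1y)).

1 1 9951/10000
2 2 967/1000
3 3 1167/1250
4 4 568/625
5 5 1131/1250
f(1y,2y) = ((9951/10000)/(967/1000) − 1)/(1) = 281/9670 ≈ 2.9059%

step 1 [1y] zero: DF = P = 9951/10000 ≈ 0.995100
step 2 [2y] swap r/1=330/19621: DF=(1 − 330/19621·(0.995100))/(1+330/19621) = 967/1000 ≈ 0.967000
step 3 [3y] bond c/1=3/100: DF=(1020471/1000000 − 3/100·(0.995100+0.967000))/(1+3/100) = 1167/1250 ≈ 0.933600
step 4 [4y] bond c/1=9/100: DF=(250241/200000 − 9/100·(0.995100+0.967000+0.933600))/(1+9/100) = 568/625 ≈ 0.908800
step 5 [5y] zero: DF = P = 1131/1250 ≈ 0.904800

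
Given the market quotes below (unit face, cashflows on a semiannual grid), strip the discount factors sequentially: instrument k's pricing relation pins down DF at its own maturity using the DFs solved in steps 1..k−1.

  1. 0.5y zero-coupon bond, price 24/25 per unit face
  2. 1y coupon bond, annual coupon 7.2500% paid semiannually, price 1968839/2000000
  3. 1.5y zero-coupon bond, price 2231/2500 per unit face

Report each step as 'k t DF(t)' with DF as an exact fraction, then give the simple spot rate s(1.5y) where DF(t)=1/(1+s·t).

1 1/2 24/25
2 1 2291/2500
3 3/2 2231/2500
s(1.5y) = (1/(2231/2500) − 1)/(3/2) = 538/6693 ≈ 8.0382%

step 1 [0.5y] zero: DF = P = 24/25 ≈ 0.960000
step 2 [1y] bond c/2=29/800: DF=(1968839/2000000 − 29/800·(0.960000))/(1+29/800) = 2291/2500 ≈ 0.916400
step 3 [1.5y] zero: DF = P = 2231/2500 ≈ 0.892400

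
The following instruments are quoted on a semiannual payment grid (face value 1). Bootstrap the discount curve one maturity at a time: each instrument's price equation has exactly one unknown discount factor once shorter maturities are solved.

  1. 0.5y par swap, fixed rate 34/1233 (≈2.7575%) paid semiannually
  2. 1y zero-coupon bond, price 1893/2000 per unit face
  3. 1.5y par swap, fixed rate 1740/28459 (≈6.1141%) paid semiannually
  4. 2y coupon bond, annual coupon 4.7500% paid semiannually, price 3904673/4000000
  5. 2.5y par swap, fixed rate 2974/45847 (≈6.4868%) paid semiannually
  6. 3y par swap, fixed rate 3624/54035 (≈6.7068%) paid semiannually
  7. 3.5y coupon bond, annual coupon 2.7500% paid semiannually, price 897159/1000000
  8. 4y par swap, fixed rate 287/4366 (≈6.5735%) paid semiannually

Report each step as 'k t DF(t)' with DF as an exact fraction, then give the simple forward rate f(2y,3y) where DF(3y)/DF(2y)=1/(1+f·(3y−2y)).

1 1/2 1233/1250
2 1 1893/2000
3 3/2 913/1000
4 2 71/80
5 5/2 8513/10000
6 3 2047/2500
7 7/2 8117/10000
8 4 963/1250
f(2y,3y) = ((71/80)/(2047/2500) − 1)/(1) = 687/8188 ≈ 8.3903%

step 1 [0.5y] swap r/2=17/1233: DF=(1 − 17/1233·(0))/(1+17/1233) = 1233/1250 ≈ 0.986400
step 2 [1y] zero: DF = P = 1893/2000 ≈ 0.946500
step 3 [1.5y] swap r/2=870/28459: DF=(1 − 870/28459·(0.986400+0.946500))/(1+870/28459) = 913/1000 ≈ 0.913000
step 4 [2y] bond c/2=19/800: DF=(3904673/4000000 − 19/800·(0.986400+0.946500+0.913000))/(1+19/800) = 71/80 ≈ 0.887500
step 5 [2.5y] swap r/2=1487/45847: DF=(1 − 1487/45847·(0.986400+0.946500+0.913000+0.887500))/(1+1487/45847) = 8513/10000 ≈ 0.851300
step 6 [3y] swap r/2=1812/54035: DF=(1 − 1812/54035·(0.986400+0.946500+0.913000+0.887500+0.851300))/(1+1812/54035) = 2047/2500 ≈ 0.818800
step 7 [3.5y] bond c/2=11/800: DF=(897159/1000000 − 11/800·(0.986400+0.946500+0.913000+0.887500+0.851300+0.818800))/(1+11/800) = 8117/10000 ≈ 0.811700
step 8 [4y] swap r/2=287/8732: DF=(1 − 287/8732·(0.986400+0.946500+0.913000+0.887500+0.851300+0.818800+0.811700))/(1+287/8732) = 963/1250 ≈ 0.770400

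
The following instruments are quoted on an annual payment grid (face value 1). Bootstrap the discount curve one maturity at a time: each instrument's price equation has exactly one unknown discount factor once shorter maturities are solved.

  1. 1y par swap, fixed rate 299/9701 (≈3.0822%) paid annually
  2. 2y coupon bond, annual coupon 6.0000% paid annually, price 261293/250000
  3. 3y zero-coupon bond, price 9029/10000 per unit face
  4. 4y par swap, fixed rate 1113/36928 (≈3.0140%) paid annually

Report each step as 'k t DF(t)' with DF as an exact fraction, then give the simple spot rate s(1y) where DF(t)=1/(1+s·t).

step 1 [1y] swap r/1=299/9701: DF=(1 − 299/9701·(0))/(1+299/9701) = 9701/10000 ≈ 0.970100
step 2 [2y] bond c/1=3/50: DF=(261293/250000 − 3/50·(0.970100))/(1+3/50) = 9311/10000 ≈ 0.931100
step 3 [3y] zero: DF = P = 9029/10000 ≈ 0.902900
step 4 [4y] swap r/1=1113/36928: DF=(1 − 1113/36928·(0.970100+0.931100+0.902900))/(1+1113/36928) = 8887/10000 ≈ 0.888700

1 1 9701/10000
2 2 9311/10000
3 3 9029/10000
4 4 8887/10000
s(1y) = (1/(9701/10000) − 1)/(1) = 299/9701 ≈ 3.0822%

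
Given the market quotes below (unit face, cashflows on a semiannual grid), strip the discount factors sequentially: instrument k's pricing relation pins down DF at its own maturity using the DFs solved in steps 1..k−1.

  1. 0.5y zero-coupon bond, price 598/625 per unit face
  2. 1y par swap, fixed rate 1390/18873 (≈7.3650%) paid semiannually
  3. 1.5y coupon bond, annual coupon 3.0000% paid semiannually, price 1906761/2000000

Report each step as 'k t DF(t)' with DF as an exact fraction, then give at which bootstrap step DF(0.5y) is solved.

1 1/2 598/625
2 1 1861/2000
3 3/2 4557/5000
DF(0.5y) is solved at step 1

step 1 [0.5y] zero: DF = P = 598/625 ≈ 0.956800
step 2 [1y] swap r/2=695/18873: DF=(1 − 695/18873·(0.956800))/(1+695/18873) = 1861/2000 ≈ 0.930500
step 3 [1.5y] bond c/2=3/200: DF=(1906761/2000000 − 3/200·(0.956800+0.930500))/(1+3/200) = 4557/5000 ≈ 0.911400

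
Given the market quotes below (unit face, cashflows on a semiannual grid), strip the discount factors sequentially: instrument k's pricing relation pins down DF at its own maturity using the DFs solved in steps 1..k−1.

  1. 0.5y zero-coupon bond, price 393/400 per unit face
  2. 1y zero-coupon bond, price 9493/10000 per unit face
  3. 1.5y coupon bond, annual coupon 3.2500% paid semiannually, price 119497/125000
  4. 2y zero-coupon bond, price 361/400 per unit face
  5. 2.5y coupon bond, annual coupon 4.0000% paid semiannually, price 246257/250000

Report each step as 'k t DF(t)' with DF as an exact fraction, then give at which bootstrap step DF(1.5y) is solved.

step 1 [0.5y] zero: DF = P = 393/400 ≈ 0.982500
step 2 [1y] zero: DF = P = 9493/10000 ≈ 0.949300
step 3 [1.5y] bond c/2=13/800: DF=(119497/125000 − 13/800·(0.982500+0.949300))/(1+13/800) = 4549/5000 ≈ 0.909800
step 4 [2y] zero: DF = P = 361/400 ≈ 0.902500
step 5 [2.5y] bond c/2=1/50: DF=(246257/250000 − 1/50·(0.982500+0.949300+0.909800+0.902500))/(1+1/50) = 8923/10000 ≈ 0.892300

1 1/2 393/400
2 1 9493/10000
3 3/2 4549/5000
4 2 361/400
5 5/2 8923/10000
DF(1.5y) is solved at step 3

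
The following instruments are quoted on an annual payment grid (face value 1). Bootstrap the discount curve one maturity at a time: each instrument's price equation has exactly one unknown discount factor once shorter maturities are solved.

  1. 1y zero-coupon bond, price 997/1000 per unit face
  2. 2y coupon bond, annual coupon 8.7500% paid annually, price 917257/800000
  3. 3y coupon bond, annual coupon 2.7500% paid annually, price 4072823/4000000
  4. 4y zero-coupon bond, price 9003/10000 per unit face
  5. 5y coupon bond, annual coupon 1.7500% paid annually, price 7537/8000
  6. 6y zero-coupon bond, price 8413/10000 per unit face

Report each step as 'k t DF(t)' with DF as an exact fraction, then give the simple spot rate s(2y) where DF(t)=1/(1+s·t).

step 1 [1y] zero: DF = P = 997/1000 ≈ 0.997000
step 2 [2y] bond c/1=7/80: DF=(917257/800000 − 7/80·(0.997000))/(1+7/80) = 9741/10000 ≈ 0.974100
step 3 [3y] bond c/1=11/400: DF=(4072823/4000000 − 11/400·(0.997000+0.974100))/(1+11/400) = 4691/5000 ≈ 0.938200
step 4 [4y] zero: DF = P = 9003/10000 ≈ 0.900300
step 5 [5y] bond c/1=7/400: DF=(7537/8000 − 7/400·(0.997000+0.974100+0.938200+0.900300))/(1+7/400) = 2151/2500 ≈ 0.860400
step 6 [6y] zero: DF = P = 8413/10000 ≈ 0.841300

1 1 997/1000
2 2 9741/10000
3 3 4691/5000
4 4 9003/10000
5 5 2151/2500
6 6 8413/10000
s(2y) = (1/(9741/10000) − 1)/(2) = 259/19482 ≈ 1.3294%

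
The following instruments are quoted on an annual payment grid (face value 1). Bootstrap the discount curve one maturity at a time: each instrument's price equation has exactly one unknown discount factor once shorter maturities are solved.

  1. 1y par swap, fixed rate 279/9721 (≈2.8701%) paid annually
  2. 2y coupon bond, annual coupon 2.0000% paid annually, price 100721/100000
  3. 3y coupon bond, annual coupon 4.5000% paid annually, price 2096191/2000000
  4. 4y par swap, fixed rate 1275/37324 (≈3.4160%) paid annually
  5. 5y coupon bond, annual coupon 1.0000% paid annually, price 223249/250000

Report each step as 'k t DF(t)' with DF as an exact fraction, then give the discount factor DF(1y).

step 1 [1y] swap r/1=279/9721: DF=(1 − 279/9721·(0))/(1+279/9721) = 9721/10000 ≈ 0.972100
step 2 [2y] bond c/1=1/50: DF=(100721/100000 − 1/50·(0.972100))/(1+1/50) = 2421/2500 ≈ 0.968400
step 3 [3y] bond c/1=9/200: DF=(2096191/2000000 − 9/200·(0.972100+0.968400))/(1+9/200) = 4597/5000 ≈ 0.919400
step 4 [4y] swap r/1=1275/37324: DF=(1 − 1275/37324·(0.972100+0.968400+0.919400))/(1+1275/37324) = 349/400 ≈ 0.872500
step 5 [5y] bond c/1=1/100: DF=(223249/250000 − 1/100·(0.972100+0.968400+0.919400+0.872500))/(1+1/100) = 1059/1250 ≈ 0.847200

1 1 9721/10000
2 2 2421/2500
3 3 4597/5000
4 4 349/400
5 5 1059/1250
DF(1y) = 9721/10000 ≈ 0.972100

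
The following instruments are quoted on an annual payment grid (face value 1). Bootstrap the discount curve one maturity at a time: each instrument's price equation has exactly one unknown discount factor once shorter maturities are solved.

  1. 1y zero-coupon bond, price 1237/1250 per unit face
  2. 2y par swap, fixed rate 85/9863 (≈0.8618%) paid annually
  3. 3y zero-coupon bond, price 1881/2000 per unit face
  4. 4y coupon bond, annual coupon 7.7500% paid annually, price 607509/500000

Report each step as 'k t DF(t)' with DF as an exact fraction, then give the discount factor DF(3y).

1 1 1237/1250
2 2 983/1000
3 3 1881/2000
4 4 9181/10000
DF(3y) = 1881/2000 ≈ 0.940500

step 1 [1y] zero: DF = P = 1237/1250 ≈ 0.989600
step 2 [2y] swap r/1=85/9863: DF=(1 − 85/9863·(0.989600))/(1+85/9863) = 983/1000 ≈ 0.983000
step 3 [3y] zero: DF = P = 1881/2000 ≈ 0.940500
step 4 [4y] bond c/1=31/400: DF=(607509/500000 − 31/400·(0.989600+0.983000+0.940500))/(1+31/400) = 9181/10000 ≈ 0.918100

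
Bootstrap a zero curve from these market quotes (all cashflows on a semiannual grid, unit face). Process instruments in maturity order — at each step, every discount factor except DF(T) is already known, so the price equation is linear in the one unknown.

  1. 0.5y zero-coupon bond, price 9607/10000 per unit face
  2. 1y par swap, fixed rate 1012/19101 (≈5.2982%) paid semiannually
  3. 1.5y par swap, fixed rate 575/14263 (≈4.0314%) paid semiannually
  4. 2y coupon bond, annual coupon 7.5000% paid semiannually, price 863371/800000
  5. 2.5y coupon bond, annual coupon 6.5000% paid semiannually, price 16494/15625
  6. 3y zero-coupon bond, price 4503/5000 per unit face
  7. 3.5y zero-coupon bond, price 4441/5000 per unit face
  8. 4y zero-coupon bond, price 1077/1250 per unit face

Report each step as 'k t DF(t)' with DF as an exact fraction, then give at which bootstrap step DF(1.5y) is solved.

1 1/2 9607/10000
2 1 4747/5000
3 3/2 377/400
4 2 9371/10000
5 5/2 9031/10000
6 3 4503/5000
7 7/2 4441/5000
8 4 1077/1250
DF(1.5y) is solved at step 3

step 1 [0.5y] zero: DF = P = 9607/10000 ≈ 0.960700
step 2 [1y] swap r/2=506/19101: DF=(1 − 506/19101·(0.960700))/(1+506/19101) = 4747/5000 ≈ 0.949400
step 3 [1.5y] swap r/2=575/28526: DF=(1 − 575/28526·(0.960700+0.949400))/(1+575/28526) = 377/400 ≈ 0.942500
step 4 [2y] bond c/2=3/80: DF=(863371/800000 − 3/80·(0.960700+0.949400+0.942500))/(1+3/80) = 9371/10000 ≈ 0.937100
step 5 [2.5y] bond c/2=13/400: DF=(16494/15625 − 13/400·(0.960700+0.949400+0.942500+0.937100))/(1+13/400) = 9031/10000 ≈ 0.903100
step 6 [3y] zero: DF = P = 4503/5000 ≈ 0.900600
step 7 [3.5y] zero: DF = P = 4441/5000 ≈ 0.888200
step 8 [4y] zero: DF = P = 1077/1250 ≈ 0.861600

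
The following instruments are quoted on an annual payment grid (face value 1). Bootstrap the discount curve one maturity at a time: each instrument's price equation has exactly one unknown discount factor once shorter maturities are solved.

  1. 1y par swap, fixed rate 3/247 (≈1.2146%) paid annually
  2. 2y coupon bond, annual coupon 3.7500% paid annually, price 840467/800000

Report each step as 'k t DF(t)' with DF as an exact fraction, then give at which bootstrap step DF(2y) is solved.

step 1 [1y] swap r/1=3/247: DF=(1 − 3/247·(0))/(1+3/247) = 247/250 ≈ 0.988000
step 2 [2y] bond c/1=3/80: DF=(840467/800000 − 3/80·(0.988000))/(1+3/80) = 9769/10000 ≈ 0.976900

1 1 247/250
2 2 9769/10000
DF(2y) is solved at step 2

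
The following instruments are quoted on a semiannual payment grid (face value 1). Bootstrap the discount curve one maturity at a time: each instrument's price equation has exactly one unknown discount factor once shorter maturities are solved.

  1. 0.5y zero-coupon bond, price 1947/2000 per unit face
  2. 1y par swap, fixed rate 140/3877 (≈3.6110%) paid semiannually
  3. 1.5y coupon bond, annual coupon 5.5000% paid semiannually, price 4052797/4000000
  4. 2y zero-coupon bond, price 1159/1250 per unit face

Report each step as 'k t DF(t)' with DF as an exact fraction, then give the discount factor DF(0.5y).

step 1 [0.5y] zero: DF = P = 1947/2000 ≈ 0.973500
step 2 [1y] swap r/2=70/3877: DF=(1 − 70/3877·(0.973500))/(1+70/3877) = 193/200 ≈ 0.965000
step 3 [1.5y] bond c/2=11/400: DF=(4052797/4000000 − 11/400·(0.973500+0.965000))/(1+11/400) = 4671/5000 ≈ 0.934200
step 4 [2y] zero: DF = P = 1159/1250 ≈ 0.927200

1 1/2 1947/2000
2 1 193/200
3 3/2 4671/5000
4 2 1159/1250
DF(0.5y) = 1947/2000 ≈ 0.973500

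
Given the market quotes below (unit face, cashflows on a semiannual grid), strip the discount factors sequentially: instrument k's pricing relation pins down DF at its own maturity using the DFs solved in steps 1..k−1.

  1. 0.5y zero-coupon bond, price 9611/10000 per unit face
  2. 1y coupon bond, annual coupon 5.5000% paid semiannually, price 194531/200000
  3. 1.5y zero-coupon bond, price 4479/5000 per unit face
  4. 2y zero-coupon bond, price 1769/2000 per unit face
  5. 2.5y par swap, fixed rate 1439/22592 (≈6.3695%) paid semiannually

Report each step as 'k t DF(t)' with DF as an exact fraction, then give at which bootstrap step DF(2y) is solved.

1 1/2 9611/10000
2 1 9209/10000
3 3/2 4479/5000
4 2 1769/2000
5 5/2 8561/10000
DF(2y) is solved at step 4

step 1 [0.5y] zero: DF = P = 9611/10000 ≈ 0.961100
step 2 [1y] bond c/2=11/400: DF=(194531/200000 − 11/400·(0.961100))/(1+11/400) = 9209/10000 ≈ 0.920900
step 3 [1.5y] zero: DF = P = 4479/5000 ≈ 0.895800
step 4 [2y] zero: DF = P = 1769/2000 ≈ 0.884500
step 5 [2.5y] swap r/2=1439/45184: DF=(1 − 1439/45184·(0.961100+0.920900+0.895800+0.884500))/(1+1439/45184) = 8561/10000 ≈ 0.856100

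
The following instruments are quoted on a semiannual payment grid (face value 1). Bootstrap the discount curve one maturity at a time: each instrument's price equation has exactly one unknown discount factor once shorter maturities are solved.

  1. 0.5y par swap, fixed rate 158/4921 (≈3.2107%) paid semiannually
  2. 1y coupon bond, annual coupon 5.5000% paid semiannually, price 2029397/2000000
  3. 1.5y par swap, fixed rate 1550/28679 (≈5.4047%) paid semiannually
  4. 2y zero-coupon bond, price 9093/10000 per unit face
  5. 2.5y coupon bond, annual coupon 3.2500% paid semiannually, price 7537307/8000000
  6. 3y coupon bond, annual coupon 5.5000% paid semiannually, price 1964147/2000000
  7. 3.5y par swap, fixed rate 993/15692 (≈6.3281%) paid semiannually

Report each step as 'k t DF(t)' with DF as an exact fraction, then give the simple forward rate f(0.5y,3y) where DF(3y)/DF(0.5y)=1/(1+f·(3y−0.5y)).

step 1 [0.5y] swap r/2=79/4921: DF=(1 − 79/4921·(0))/(1+79/4921) = 4921/5000 ≈ 0.984200
step 2 [1y] bond c/2=11/400: DF=(2029397/2000000 − 11/400·(0.984200))/(1+11/400) = 2403/2500 ≈ 0.961200
step 3 [1.5y] swap r/2=775/28679: DF=(1 − 775/28679·(0.984200+0.961200))/(1+775/28679) = 369/400 ≈ 0.922500
step 4 [2y] zero: DF = P = 9093/10000 ≈ 0.909300
step 5 [2.5y] bond c/2=13/800: DF=(7537307/8000000 − 13/800·(0.984200+0.961200+0.922500+0.909300))/(1+13/800) = 8667/10000 ≈ 0.866700
step 6 [3y] bond c/2=11/400: DF=(1964147/2000000 − 11/400·(0.984200+0.961200+0.922500+0.909300+0.866700))/(1+11/400) = 1663/2000 ≈ 0.831500
step 7 [3.5y] swap r/2=993/31384: DF=(1 − 993/31384·(0.984200+0.961200+0.922500+0.909300+0.866700+0.831500))/(1+993/31384) = 4007/5000 ≈ 0.801400

1 1/2 4921/5000
2 1 2403/2500
3 3/2 369/400
4 2 9093/10000
5 5/2 8667/10000
6 3 1663/2000
7 7/2 4007/5000
f(0.5y,3y) = ((4921/5000)/(1663/2000) − 1)/(5/2) = 3054/41575 ≈ 7.3458%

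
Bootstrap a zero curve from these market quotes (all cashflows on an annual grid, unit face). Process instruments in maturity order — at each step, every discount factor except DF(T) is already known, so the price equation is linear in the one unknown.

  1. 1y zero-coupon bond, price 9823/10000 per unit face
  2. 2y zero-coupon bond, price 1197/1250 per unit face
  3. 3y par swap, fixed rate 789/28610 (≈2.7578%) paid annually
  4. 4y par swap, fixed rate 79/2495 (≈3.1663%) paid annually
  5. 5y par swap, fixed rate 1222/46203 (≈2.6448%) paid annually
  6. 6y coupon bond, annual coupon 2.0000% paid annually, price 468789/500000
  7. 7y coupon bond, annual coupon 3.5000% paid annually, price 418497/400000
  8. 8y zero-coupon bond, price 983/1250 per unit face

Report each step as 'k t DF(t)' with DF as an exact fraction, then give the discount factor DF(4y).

1 1 9823/10000
2 2 1197/1250
3 3 9211/10000
4 4 1763/2000
5 5 4389/5000
6 6 4143/5000
7 7 4133/5000
8 8 983/1250
DF(4y) = 1763/2000 ≈ 0.881500

step 1 [1y] zero: DF = P = 9823/10000 ≈ 0.982300
step 2 [2y] zero: DF = P = 1197/1250 ≈ 0.957600
step 3 [3y] swap r/1=789/28610: DF=(1 − 789/28610·(0.982300+0.957600))/(1+789/28610) = 9211/10000 ≈ 0.921100
step 4 [4y] swap r/1=79/2495: DF=(1 − 79/2495·(0.982300+0.957600+0.921100))/(1+79/2495) = 1763/2000 ≈ 0.881500
step 5 [5y] swap r/1=1222/46203: DF=(1 − 1222/46203·(0.982300+0.957600+0.921100+0.881500))/(1+1222/46203) = 4389/5000 ≈ 0.877800
step 6 [6y] bond c/1=1/50: DF=(468789/500000 − 1/50·(0.982300+0.957600+0.921100+0.881500+0.877800))/(1+1/50) = 4143/5000 ≈ 0.828600
step 7 [7y] bond c/1=7/200: DF=(418497/400000 − 7/200·(0.982300+0.957600+0.921100+0.881500+0.877800+0.828600))/(1+7/200) = 4133/5000 ≈ 0.826600
step 8 [8y] zero: DF = P = 983/1250 ≈ 0.786400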